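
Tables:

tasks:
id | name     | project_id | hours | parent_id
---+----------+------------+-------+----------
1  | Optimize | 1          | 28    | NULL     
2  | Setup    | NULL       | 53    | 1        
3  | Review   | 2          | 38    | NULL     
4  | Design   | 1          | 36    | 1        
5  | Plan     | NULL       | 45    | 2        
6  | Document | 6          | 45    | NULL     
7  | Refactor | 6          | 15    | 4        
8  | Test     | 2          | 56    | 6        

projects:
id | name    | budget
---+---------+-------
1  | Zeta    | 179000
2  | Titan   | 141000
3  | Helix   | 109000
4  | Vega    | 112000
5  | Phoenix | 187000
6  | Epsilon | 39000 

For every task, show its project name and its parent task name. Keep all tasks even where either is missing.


Two LEFT JOINs from the same base table tasks: one to projects via project_id, one to tasks itself via parent_id. Both are LEFT so every task is preserved.
Match against projects:
  - task 1 (Optimize): project_id=1 -> matches Zeta
  - task 2 (Setup): project_id=NULL, no match -> kept with NULL
  - task 3 (Review): project_id=2 -> matches Titan
  - task 4 (Design): project_id=1 -> matches Zeta
  - task 5 (Plan): project_id=NULL, no match -> kept with NULL
  - task 6 (Document): project_id=6 -> matches Epsilon
  - task 7 (Refactor): project_id=6 -> matches Epsilon
  - task 8 (Test): project_id=2 -> matches Titan
Match against tasks (self):
  - task 1 (Optimize): parent_id=NULL -> NULL
  - task 2 (Setup): parent_id=1 -> Optimize
  - task 3 (Review): parent_id=NULL -> NULL
  - task 4 (Design): parent_id=1 -> Optimize
  - task 5 (Plan): parent_id=2 -> Setup
  - task 6 (Document): parent_id=NULL -> NULL
  - task 7 (Refactor): parent_id=4 -> Design
  - task 8 (Test): parent_id=6 -> Document

SQL:
SELECT a.name, b.name AS project, c.name AS parent
FROM tasks a
LEFT JOIN projects b ON a.project_id = b.id
LEFT JOIN tasks c ON a.parent_id = c.id

Result:
name     | project | parent  
---------+---------+---------
Optimize | Zeta    | NULL    
Setup    | NULL    | Optimize
Review   | Titan   | NULL    
Design   | Zeta    | Optimize
Plan     | NULL    | Setup   
Document | Epsilon | NULL    
Refactor | Epsilon | Design  
Test     | Titan   | Document


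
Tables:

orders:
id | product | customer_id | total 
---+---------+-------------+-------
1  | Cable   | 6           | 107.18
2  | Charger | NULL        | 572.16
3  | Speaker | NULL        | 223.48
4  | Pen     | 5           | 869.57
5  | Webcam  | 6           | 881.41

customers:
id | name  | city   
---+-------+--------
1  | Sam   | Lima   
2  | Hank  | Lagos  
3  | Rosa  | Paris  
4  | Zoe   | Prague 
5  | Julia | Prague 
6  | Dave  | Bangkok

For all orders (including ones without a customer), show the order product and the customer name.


LEFT JOIN keeps every row from orders (the left table); where customer_id has no match in customers, the customer columns become NULL. Walk through each order:
  - order 1 (Cable): customer_id=6 -> matches Dave
  - order 2 (Charger): customer_id=NULL, no match -> kept with NULL
  - order 3 (Speaker): customer_id=NULL, no match -> kept with NULL
  - order 4 (Pen): customer_id=5 -> matches Julia
  - order 5 (Webcam): customer_id=6 -> matches Dave
All 5 rows appear; 2 have NULL customer.

SQL:
SELECT a.product, b.name AS customer
FROM orders a
LEFT JOIN customers b ON a.customer_id = b.id

Result:
product | customer
--------+---------
Cable   | Dave    
Charger | NULL    
Speaker | NULL    
Pen     | Julia   
Webcam  | Dave    


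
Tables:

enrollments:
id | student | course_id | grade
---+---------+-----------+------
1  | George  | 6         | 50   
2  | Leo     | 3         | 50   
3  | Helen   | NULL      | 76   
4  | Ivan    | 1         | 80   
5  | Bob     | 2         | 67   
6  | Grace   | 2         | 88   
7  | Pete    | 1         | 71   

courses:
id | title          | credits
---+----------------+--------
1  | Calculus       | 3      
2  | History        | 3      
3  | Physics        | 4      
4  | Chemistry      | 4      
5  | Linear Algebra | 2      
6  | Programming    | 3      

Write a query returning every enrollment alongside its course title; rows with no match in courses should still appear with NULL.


LEFT JOIN keeps every row from enrollments (the left table); where course_id has no match in courses, the course columns become NULL. Walk through each enrollment:
  - enrollment 1 (George): course_id=6 -> matches Programming
  - enrollment 2 (Leo): course_id=3 -> matches Physics
  - enrollment 3 (Helen): course_id=NULL, no match -> kept with NULL
  - enrollment 4 (Ivan): course_id=1 -> matches Calculus
  - enrollment 5 (Bob): course_id=2 -> matches History
  - enrollment 6 (Grace): course_id=2 -> matches History
  - enrollment 7 (Pete): course_id=1 -> matches Calculus
All 7 rows appear; 1 has NULL course.

SQL:
SELECT a.student, b.title AS course
FROM enrollments a
LEFT JOIN courses b ON a.course_id = b.id

Result:
student | course     
--------+------------
George  | Programming
Leo     | Physics    
Helen   | NULL       
Ivan    | Calculus   
Bob     | History    
Grace   | History    
Pete    | Calculus   


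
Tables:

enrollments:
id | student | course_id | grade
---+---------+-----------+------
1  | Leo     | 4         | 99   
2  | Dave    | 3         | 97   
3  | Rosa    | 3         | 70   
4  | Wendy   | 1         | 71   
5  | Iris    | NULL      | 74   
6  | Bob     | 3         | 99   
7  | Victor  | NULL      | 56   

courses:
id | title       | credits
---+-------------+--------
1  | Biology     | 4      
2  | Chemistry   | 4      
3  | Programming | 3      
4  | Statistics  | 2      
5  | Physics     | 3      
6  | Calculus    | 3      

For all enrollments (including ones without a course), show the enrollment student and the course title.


LEFT JOIN keeps every row from enrollments (the left table); where course_id has no match in courses, the course columns become NULL. Walk through each enrollment:
  - enrollment 1 (Leo): course_id=4 -> matches Statistics
  - enrollment 2 (Dave): course_id=3 -> matches Programming
  - enrollment 3 (Rosa): course_id=3 -> matches Programming
  - enrollment 4 (Wendy): course_id=1 -> matches Biology
  - enrollment 5 (Iris): course_id=NULL, no match -> kept with NULL
  - enrollment 6 (Bob): course_id=3 -> matches Programming
  - enrollment 7 (Victor): course_id=NULL, no match -> kept with NULL
All 7 rows appear; 2 have NULL course.

SQL:
SELECT a.student, b.title AS course
FROM enrollments a
LEFT JOIN courses b ON a.course_id = b.id

Result:
student | course     
--------+------------
Leo     | Statistics 
Dave    | Programming
Rosa    | Programming
Wendy   | Biology    
Iris    | NULL       
Bob     | Programming
Victor  | NULL       


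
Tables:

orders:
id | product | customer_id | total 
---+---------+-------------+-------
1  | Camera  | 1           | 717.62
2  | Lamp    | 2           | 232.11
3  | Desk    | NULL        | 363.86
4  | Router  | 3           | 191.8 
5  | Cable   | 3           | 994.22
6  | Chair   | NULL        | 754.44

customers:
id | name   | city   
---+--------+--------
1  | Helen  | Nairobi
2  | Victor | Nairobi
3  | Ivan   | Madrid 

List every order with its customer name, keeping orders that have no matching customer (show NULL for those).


LEFT JOIN keeps every row from orders (the left table); where customer_id has no match in customers, the customer columns become NULL. Walk through each order:
  - order 1 (Camera): customer_id=1 -> matches Helen
  - order 2 (Lamp): customer_id=2 -> matches Victor
  - order 3 (Desk): customer_id=NULL, no match -> kept with NULL
  - order 4 (Router): customer_id=3 -> matches Ivan
  - order 5 (Cable): customer_id=3 -> matches Ivan
  - order 6 (Chair): customer_id=NULL, no match -> kept with NULL
All 6 rows appear; 2 have NULL customer.

SQL:
SELECT a.product, b.name AS customer
FROM orders a
LEFT JOIN customers b ON a.customer_id = b.id

Result:
product | customer
--------+---------
Camera  | Helen   
Lamp    | Victor  
Desk    | NULL    
Router  | Ivan    
Cable   | Ivan    
Chair   | NULL    


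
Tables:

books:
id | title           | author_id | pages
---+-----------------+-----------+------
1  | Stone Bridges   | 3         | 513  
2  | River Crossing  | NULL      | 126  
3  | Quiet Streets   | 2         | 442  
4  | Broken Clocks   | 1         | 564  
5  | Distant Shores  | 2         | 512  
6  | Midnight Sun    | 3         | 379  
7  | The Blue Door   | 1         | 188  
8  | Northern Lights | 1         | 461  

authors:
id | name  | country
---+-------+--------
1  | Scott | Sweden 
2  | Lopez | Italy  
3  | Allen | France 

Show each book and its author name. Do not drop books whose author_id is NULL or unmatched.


LEFT JOIN keeps every row from books (the left table); where author_id has no match in authors, the author columns become NULL. Walk through each book:
  - book 1 (Stone Bridges): author_id=3 -> matches Allen
  - book 2 (River Crossing): author_id=NULL, no match -> kept with NULL
  - book 3 (Quiet Streets): author_id=2 -> matches Lopez
  - book 4 (Broken Clocks): author_id=1 -> matches Scott
  - book 5 (Distant Shores): author_id=2 -> matches Lopez
  - book 6 (Midnight Sun): author_id=3 -> matches Allen
  - book 7 (The Blue Door): author_id=1 -> matches Scott
  - book 8 (Northern Lights): author_id=1 -> matches Scott
All 8 rows appear; 1 has NULL author.

SQL:
SELECT a.title, b.name AS author
FROM books a
LEFT JOIN authors b ON a.author_id = b.id

Result:
title           | author
----------------+-------
Stone Bridges   | Allen 
River Crossing  | NULL  
Quiet Streets   | Lopez 
Broken Clocks   | Scott 
Distant Shores  | Lopez 
Midnight Sun    | Allen 
The Blue Door   | Scott 
Northern Lights | Scott 


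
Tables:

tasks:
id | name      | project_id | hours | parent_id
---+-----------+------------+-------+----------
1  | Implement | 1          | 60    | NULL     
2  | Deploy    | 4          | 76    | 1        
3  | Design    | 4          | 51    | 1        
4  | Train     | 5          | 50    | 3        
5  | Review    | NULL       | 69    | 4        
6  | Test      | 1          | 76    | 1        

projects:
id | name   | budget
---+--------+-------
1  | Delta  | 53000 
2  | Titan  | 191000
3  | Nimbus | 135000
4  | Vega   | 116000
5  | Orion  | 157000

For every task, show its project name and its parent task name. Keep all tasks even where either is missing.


Two LEFT JOINs from the same base table tasks: one to projects via project_id, one to tasks itself via parent_id. Both are LEFT so every task is preserved.
Match against projects:
  - task 1 (Implement): project_id=1 -> matches Delta
  - task 2 (Deploy): project_id=4 -> matches Vega
  - task 3 (Design): project_id=4 -> matches Vega
  - task 4 (Train): project_id=5 -> matches Orion
  - task 5 (Review): project_id=NULL, no match -> kept with NULL
  - task 6 (Test): project_id=1 -> matches Delta
Match against tasks (self):
  - task 1 (Implement): parent_id=NULL -> NULL
  - task 2 (Deploy): parent_id=1 -> Implement
  - task 3 (Design): parent_id=1 -> Implement
  - task 4 (Train): parent_id=3 -> Design
  - task 5 (Review): parent_id=4 -> Train
  - task 6 (Test): parent_id=1 -> Implement

SQL:
SELECT a.name, b.name AS project, c.name AS parent
FROM tasks a
LEFT JOIN projects b ON a.project_id = b.id
LEFT JOIN tasks c ON a.parent_id = c.id

Result:
name      | project | parent   
----------+---------+----------
Implement | Delta   | NULL     
Deploy    | Vega    | Implement
Design    | Vega    | Implement
Train     | Orion   | Design   
Review    | NULL    | Train    
Test      | Delta   | Implement


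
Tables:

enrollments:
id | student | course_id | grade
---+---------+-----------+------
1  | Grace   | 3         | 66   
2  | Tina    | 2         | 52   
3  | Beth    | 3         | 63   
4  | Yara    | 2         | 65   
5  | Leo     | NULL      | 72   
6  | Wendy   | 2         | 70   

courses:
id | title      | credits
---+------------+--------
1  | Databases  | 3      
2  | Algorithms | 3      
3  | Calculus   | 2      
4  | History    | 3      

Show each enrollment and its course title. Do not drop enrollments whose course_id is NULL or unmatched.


LEFT JOIN keeps every row from enrollments (the left table); where course_id has no match in courses, the course columns become NULL. Walk through each enrollment:
  - enrollment 1 (Grace): course_id=3 -> matches Calculus
  - enrollment 2 (Tina): course_id=2 -> matches Algorithms
  - enrollment 3 (Beth): course_id=3 -> matches Calculus
  - enrollment 4 (Yara): course_id=2 -> matches Algorithms
  - enrollment 5 (Leo): course_id=NULL, no match -> kept with NULL
  - enrollment 6 (Wendy): course_id=2 -> matches Algorithms
All 6 rows appear; 1 has NULL course.

SQL:
SELECT a.student, b.title AS course
FROM enrollments a
LEFT JOIN courses b ON a.course_id = b.id

Result:
student | course    
--------+-----------
Grace   | Calculus  
Tina    | Algorithms
Beth    | Calculus  
Yara    | Algorithms
Leo     | NULL      
Wendy   | Algorithms


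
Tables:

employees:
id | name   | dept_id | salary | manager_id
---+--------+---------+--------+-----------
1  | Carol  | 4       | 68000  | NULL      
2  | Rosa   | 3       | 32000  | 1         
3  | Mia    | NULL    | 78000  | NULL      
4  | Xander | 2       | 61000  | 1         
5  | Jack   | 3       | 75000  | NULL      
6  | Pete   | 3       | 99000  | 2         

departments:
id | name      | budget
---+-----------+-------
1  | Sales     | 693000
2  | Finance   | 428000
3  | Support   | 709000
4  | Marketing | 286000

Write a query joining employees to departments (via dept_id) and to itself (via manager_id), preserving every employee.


Two LEFT JOINs from the same base table employees: one to departments via dept_id, one to employees itself via manager_id. Both are LEFT so every employee is preserved.
Match against departments:
  - employee 1 (Carol): dept_id=4 -> matches Marketing
  - employee 2 (Rosa): dept_id=3 -> matches Support
  - employee 3 (Mia): dept_id=NULL, no match -> kept with NULL
  - employee 4 (Xander): dept_id=2 -> matches Finance
  - employee 5 (Jack): dept_id=3 -> matches Support
  - employee 6 (Pete): dept_id=3 -> matches Support
Match against employees (self):
  - employee 1 (Carol): manager_id=NULL -> NULL
  - employee 2 (Rosa): manager_id=1 -> Carol
  - employee 3 (Mia): manager_id=NULL -> NULL
  - employee 4 (Xander): manager_id=1 -> Carol
  - employee 5 (Jack): manager_id=NULL -> NULL
  - employee 6 (Pete): manager_id=2 -> Rosa

SQL:
SELECT a.name, b.name AS department, c.name AS manager
FROM employees a
LEFT JOIN departments b ON a.dept_id = b.id
LEFT JOIN employees c ON a.manager_id = c.id

Result:
name   | department | manager
-------+------------+--------
Carol  | Marketing  | NULL   
Rosa   | Support    | Carol  
Mia    | NULL       | NULL   
Xander | Finance    | Carol  
Jack   | Support    | NULL   
Pete   | Support    | Rosa   


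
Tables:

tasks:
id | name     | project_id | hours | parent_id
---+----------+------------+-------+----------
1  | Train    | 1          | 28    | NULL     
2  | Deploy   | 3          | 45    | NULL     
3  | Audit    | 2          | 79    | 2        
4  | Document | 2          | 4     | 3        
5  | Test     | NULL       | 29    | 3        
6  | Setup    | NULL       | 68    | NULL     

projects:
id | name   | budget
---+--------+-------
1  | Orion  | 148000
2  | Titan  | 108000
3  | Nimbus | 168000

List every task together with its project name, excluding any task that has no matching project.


INNER JOIN keeps only tasks rows whose project_id matches an id in projects. Walk through each task:
  - task 1 (Train): project_id=1 -> matches Orion
  - task 2 (Deploy): project_id=3 -> matches Nimbus
  - task 3 (Audit): project_id=2 -> matches Titan
  - task 4 (Document): project_id=2 -> matches Titan
  - task 5 (Test): project_id=NULL, no match -> dropped
  - task 6 (Setup): project_id=NULL, no match -> dropped
So 2 of 6 rows are dropped.

SQL:
SELECT a.name, b.name AS project
FROM tasks a
INNER JOIN projects b ON a.project_id = b.id

Result:
name     | project
---------+--------
Train    | Orion  
Deploy   | Nimbus 
Audit    | Titan  
Document | Titan  


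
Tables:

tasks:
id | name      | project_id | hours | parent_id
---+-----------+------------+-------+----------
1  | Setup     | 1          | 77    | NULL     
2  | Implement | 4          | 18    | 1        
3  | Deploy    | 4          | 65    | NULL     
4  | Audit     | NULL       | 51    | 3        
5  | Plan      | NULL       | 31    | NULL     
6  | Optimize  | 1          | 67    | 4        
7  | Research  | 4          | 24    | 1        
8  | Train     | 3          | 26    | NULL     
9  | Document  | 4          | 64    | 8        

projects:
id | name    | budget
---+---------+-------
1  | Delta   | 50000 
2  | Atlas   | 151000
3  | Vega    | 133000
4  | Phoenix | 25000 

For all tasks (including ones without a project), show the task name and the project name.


LEFT JOIN keeps every row from tasks (the left table); where project_id has no match in projects, the project columns become NULL. Walk through each task:
  - task 1 (Setup): project_id=1 -> matches Delta
  - task 2 (Implement): project_id=4 -> matches Phoenix
  - task 3 (Deploy): project_id=4 -> matches Phoenix
  - task 4 (Audit): project_id=NULL, no match -> kept with NULL
  - task 5 (Plan): project_id=NULL, no match -> kept with NULL
  - task 6 (Optimize): project_id=1 -> matches Delta
  - task 7 (Research): project_id=4 -> matches Phoenix
  - task 8 (Train): project_id=3 -> matches Vega
  - task 9 (Document): project_id=4 -> matches Phoenix
All 9 rows appear; 2 have NULL project.

SQL:
SELECT a.name, b.name AS project
FROM tasks a
LEFT JOIN projects b ON a.project_id = b.id

Result:
name      | project
----------+--------
Setup     | Delta  
Implement | Phoenix
Deploy    | Phoenix
Audit     | NULL   
Plan      | NULL   
Optimize  | Delta  
Research  | Phoenix
Train     | Vega   
Document  | Phoenix


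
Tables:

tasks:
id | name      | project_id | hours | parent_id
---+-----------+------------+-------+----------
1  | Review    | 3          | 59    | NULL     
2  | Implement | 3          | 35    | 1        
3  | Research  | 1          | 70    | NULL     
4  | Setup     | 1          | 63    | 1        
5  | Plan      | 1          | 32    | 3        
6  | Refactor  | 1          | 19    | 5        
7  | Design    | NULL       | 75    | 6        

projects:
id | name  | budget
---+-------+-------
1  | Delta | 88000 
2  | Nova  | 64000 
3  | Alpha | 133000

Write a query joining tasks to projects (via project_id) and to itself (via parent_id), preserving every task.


Two LEFT JOINs from the same base table tasks: one to projects via project_id, one to tasks itself via parent_id. Both are LEFT so every task is preserved.
Match against projects:
  - task 1 (Review): project_id=3 -> matches Alpha
  - task 2 (Implement): project_id=3 -> matches Alpha
  - task 3 (Research): project_id=1 -> matches Delta
  - task 4 (Setup): project_id=1 -> matches Delta
  - task 5 (Plan): project_id=1 -> matches Delta
  - task 6 (Refactor): project_id=1 -> matches Delta
  - task 7 (Design): project_id=NULL, no match -> kept with NULL
Match against tasks (self):
  - task 1 (Review): parent_id=NULL -> NULL
  - task 2 (Implement): parent_id=1 -> Review
  - task 3 (Research): parent_id=NULL -> NULL
  - task 4 (Setup): parent_id=1 -> Review
  - task 5 (Plan): parent_id=3 -> Research
  - task 6 (Refactor): parent_id=5 -> Plan
  - task 7 (Design): parent_id=6 -> Refactor

SQL:
SELECT a.name, b.name AS project, c.name AS parent
FROM tasks a
LEFT JOIN projects b ON a.project_id = b.id
LEFT JOIN tasks c ON a.parent_id = c.id

Result:
name      | project | parent  
----------+---------+---------
Review    | Alpha   | NULL    
Implement | Alpha   | Review  
Research  | Delta   | NULL    
Setup     | Delta   | Review  
Plan      | Delta   | Research
Refactor  | Delta   | Plan    
Design    | NULL    | Refactor


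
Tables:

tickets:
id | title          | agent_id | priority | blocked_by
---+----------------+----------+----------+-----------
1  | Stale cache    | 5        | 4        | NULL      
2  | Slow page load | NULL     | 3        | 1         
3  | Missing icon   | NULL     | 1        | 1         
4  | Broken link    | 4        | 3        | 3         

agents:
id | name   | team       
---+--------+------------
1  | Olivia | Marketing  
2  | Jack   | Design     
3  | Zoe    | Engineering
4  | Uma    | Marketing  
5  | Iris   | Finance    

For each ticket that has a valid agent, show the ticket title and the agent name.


INNER JOIN keeps only tickets rows whose agent_id matches an id in agents. Walk through each ticket:
  - ticket 1 (Stale cache): agent_id=5 -> matches Iris
  - ticket 2 (Slow page load): agent_id=NULL, no match -> dropped
  - ticket 3 (Missing icon): agent_id=NULL, no match -> dropped
  - ticket 4 (Broken link): agent_id=4 -> matches Uma
So 2 of 4 rows are dropped.

SQL:
SELECT a.title, b.name AS agent
FROM tickets a
INNER JOIN agents b ON a.agent_id = b.id

Result:
title       | agent
------------+------
Stale cache | Iris 
Broken link | Uma  


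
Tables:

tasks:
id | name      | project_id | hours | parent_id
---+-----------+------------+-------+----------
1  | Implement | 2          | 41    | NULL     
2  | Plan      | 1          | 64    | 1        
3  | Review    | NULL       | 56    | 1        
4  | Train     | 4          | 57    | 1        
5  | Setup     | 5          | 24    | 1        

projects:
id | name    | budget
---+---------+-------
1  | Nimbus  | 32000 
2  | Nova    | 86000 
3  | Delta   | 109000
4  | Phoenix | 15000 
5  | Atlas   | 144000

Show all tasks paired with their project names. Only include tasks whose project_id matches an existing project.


INNER JOIN keeps only tasks rows whose project_id matches an id in projects. Walk through each task:
  - task 1 (Implement): project_id=2 -> matches Nova
  - task 2 (Plan): project_id=1 -> matches Nimbus
  - task 3 (Review): project_id=NULL, no match -> dropped
  - task 4 (Train): project_id=4 -> matches Phoenix
  - task 5 (Setup): project_id=5 -> matches Atlas
So 1 of 5 rows is dropped.

SQL:
SELECT a.name, b.name AS project
FROM tasks a
INNER JOIN projects b ON a.project_id = b.id

Result:
name      | project
----------+--------
Implement | Nova   
Plan      | Nimbus 
Train     | Phoenix
Setup     | Atlas  


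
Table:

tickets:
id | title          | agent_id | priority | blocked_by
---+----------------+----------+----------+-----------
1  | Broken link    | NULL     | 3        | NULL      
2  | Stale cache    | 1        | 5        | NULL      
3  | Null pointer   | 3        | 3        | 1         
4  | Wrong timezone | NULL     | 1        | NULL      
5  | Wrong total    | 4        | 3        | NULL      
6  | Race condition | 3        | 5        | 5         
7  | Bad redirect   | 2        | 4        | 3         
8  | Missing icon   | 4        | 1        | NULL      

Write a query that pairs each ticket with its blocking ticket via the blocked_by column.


This is a self-join: tickets is joined to a second copy of itself, matching each row's blocked_by to another row's id. Use LEFT JOIN so rows with blocked_by=NULL are kept.
  - ticket 1 (Broken link): blocked_by=NULL -> NULL
  - ticket 2 (Stale cache): blocked_by=NULL -> NULL
  - ticket 3 (Null pointer): blocked_by=1 -> Broken link
  - ticket 4 (Wrong timezone): blocked_by=NULL -> NULL
  - ticket 5 (Wrong total): blocked_by=NULL -> NULL
  - ticket 6 (Race condition): blocked_by=5 -> Wrong total
  - ticket 7 (Bad redirect): blocked_by=3 -> Null pointer
  - ticket 8 (Missing icon): blocked_by=NULL -> NULL

SQL:
SELECT a.title AS item, b.title AS blocked_by
FROM tickets a
LEFT JOIN tickets b ON a.blocked_by = b.id

Result:
item           | blocked_by  
---------------+-------------
Broken link    | NULL        
Stale cache    | NULL        
Null pointer   | Broken link 
Wrong timezone | NULL        
Wrong total    | NULL        
Race condition | Wrong total 
Bad redirect   | Null pointer
Missing icon   | NULL        


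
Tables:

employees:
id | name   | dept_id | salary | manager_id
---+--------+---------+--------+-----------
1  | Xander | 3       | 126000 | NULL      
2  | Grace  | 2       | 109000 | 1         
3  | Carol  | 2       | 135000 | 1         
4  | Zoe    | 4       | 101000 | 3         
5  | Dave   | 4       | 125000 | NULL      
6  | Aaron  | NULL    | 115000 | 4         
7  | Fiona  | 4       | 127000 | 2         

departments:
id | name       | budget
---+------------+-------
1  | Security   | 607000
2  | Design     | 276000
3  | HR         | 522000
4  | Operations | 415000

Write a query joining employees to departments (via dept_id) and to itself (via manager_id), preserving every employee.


Two LEFT JOINs from the same base table employees: one to departments via dept_id, one to employees itself via manager_id. Both are LEFT so every employee is preserved.
Match against departments:
  - employee 1 (Xander): dept_id=3 -> matches HR
  - employee 2 (Grace): dept_id=2 -> matches Design
  - employee 3 (Carol): dept_id=2 -> matches Design
  - employee 4 (Zoe): dept_id=4 -> matches Operations
  - employee 5 (Dave): dept_id=4 -> matches Operations
  - employee 6 (Aaron): dept_id=NULL, no match -> kept with NULL
  - employee 7 (Fiona): dept_id=4 -> matches Operations
Match against employees (self):
  - employee 1 (Xander): manager_id=NULL -> NULL
  - employee 2 (Grace): manager_id=1 -> Xander
  - employee 3 (Carol): manager_id=1 -> Xander
  - employee 4 (Zoe): manager_id=3 -> Carol
  - employee 5 (Dave): manager_id=NULL -> NULL
  - employee 6 (Aaron): manager_id=4 -> Zoe
  - employee 7 (Fiona): manager_id=2 -> Grace

SQL:
SELECT a.name, b.name AS department, c.name AS manager
FROM employees a
LEFT JOIN departments b ON a.dept_id = b.id
LEFT JOIN employees c ON a.manager_id = c.id

Result:
name   | department | manager
-------+------------+--------
Xander | HR         | NULL   
Grace  | Design     | Xander 
Carol  | Design     | Xander 
Zoe    | Operations | Carol  
Dave   | Operations | NULL   
Aaron  | NULL       | Zoe    
Fiona  | Operations | Grace  


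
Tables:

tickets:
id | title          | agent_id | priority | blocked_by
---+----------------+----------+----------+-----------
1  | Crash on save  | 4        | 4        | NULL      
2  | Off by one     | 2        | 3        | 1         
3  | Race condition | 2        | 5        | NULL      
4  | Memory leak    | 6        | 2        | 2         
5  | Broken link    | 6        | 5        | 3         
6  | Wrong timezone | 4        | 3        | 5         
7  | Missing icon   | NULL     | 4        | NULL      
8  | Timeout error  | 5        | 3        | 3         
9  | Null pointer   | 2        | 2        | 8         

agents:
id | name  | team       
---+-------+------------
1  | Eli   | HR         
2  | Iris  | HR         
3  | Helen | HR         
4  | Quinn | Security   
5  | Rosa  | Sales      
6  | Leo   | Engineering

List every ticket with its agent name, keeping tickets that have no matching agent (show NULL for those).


LEFT JOIN keeps every row from tickets (the left table); where agent_id has no match in agents, the agent columns become NULL. Walk through each ticket:
  - ticket 1 (Crash on save): agent_id=4 -> matches Quinn
  - ticket 2 (Off by one): agent_id=2 -> matches Iris
  - ticket 3 (Race condition): agent_id=2 -> matches Iris
  - ticket 4 (Memory leak): agent_id=6 -> matches Leo
  - ticket 5 (Broken link): agent_id=6 -> matches Leo
  - ticket 6 (Wrong timezone): agent_id=4 -> matches Quinn
  - ticket 7 (Missing icon): agent_id=NULL, no match -> kept with NULL
  - ticket 8 (Timeout error): agent_id=5 -> matches Rosa
  - ticket 9 (Null pointer): agent_id=2 -> matches Iris
All 9 rows appear; 1 has NULL agent.

SQL:
SELECT a.title, b.name AS agent
FROM tickets a
LEFT JOIN agents b ON a.agent_id = b.id

Result:
title          | agent
---------------+------
Crash on save  | Quinn
Off by one     | Iris 
Race condition | Iris 
Memory leak    | Leo  
Broken link    | Leo  
Wrong timezone | Quinn
Missing icon   | NULL 
Timeout error  | Rosa 
Null pointer   | Iris 


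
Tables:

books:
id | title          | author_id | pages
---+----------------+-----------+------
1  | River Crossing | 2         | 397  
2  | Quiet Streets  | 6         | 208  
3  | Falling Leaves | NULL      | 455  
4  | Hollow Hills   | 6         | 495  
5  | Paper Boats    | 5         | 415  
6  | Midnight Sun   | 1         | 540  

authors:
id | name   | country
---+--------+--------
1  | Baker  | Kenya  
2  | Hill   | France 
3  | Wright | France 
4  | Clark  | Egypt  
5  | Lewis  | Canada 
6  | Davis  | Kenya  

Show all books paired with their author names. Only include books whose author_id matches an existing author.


INNER JOIN keeps only books rows whose author_id matches an id in authors. Walk through each book:
  - book 1 (River Crossing): author_id=2 -> matches Hill
  - book 2 (Quiet Streets): author_id=6 -> matches Davis
  - book 3 (Falling Leaves): author_id=NULL, no match -> dropped
  - book 4 (Hollow Hills): author_id=6 -> matches Davis
  - book 5 (Paper Boats): author_id=5 -> matches Lewis
  - book 6 (Midnight Sun): author_id=1 -> matches Baker
So 1 of 6 rows is dropped.

SQL:
SELECT a.title, b.name AS author
FROM books a
INNER JOIN authors b ON a.author_id = b.id

Result:
title          | author
---------------+-------
River Crossing | Hill  
Quiet Streets  | Davis 
Hollow Hills   | Davis 
Paper Boats    | Lewis 
Midnight Sun   | Baker 


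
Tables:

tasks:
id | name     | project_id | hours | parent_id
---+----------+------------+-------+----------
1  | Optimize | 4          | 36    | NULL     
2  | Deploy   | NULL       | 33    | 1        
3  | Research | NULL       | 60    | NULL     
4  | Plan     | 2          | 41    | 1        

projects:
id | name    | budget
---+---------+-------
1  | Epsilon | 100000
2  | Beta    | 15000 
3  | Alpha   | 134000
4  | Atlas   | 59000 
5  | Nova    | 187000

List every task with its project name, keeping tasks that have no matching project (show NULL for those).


LEFT JOIN keeps every row from tasks (the left table); where project_id has no match in projects, the project columns become NULL. Walk through each task:
  - task 1 (Optimize): project_id=4 -> matches Atlas
  - task 2 (Deploy): project_id=NULL, no match -> kept with NULL
  - task 3 (Research): project_id=NULL, no match -> kept with NULL
  - task 4 (Plan): project_id=2 -> matches Beta
All 4 rows appear; 2 have NULL project.

SQL:
SELECT a.name, b.name AS project
FROM tasks a
LEFT JOIN projects b ON a.project_id = b.id

Result:
name     | project
---------+--------
Optimize | Atlas  
Deploy   | NULL   
Research | NULL   
Plan     | Beta   


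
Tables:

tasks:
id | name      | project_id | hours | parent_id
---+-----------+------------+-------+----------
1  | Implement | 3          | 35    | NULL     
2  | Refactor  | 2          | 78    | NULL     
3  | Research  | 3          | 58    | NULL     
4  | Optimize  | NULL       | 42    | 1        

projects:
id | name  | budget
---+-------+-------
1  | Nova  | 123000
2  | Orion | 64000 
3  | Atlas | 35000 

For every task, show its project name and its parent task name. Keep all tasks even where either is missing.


Two LEFT JOINs from the same base table tasks: one to projects via project_id, one to tasks itself via parent_id. Both are LEFT so every task is preserved.
Match against projects:
  - task 1 (Implement): project_id=3 -> matches Atlas
  - task 2 (Refactor): project_id=2 -> matches Orion
  - task 3 (Research): project_id=3 -> matches Atlas
  - task 4 (Optimize): project_id=NULL, no match -> kept with NULL
Match against tasks (self):
  - task 1 (Implement): parent_id=NULL -> NULL
  - task 2 (Refactor): parent_id=NULL -> NULL
  - task 3 (Research): parent_id=NULL -> NULL
  - task 4 (Optimize): parent_id=1 -> Implement

SQL:
SELECT a.name, b.name AS project, c.name AS parent
FROM tasks a
LEFT JOIN projects b ON a.project_id = b.id
LEFT JOIN tasks c ON a.parent_id = c.id

Result:
name      | project | parent   
----------+---------+----------
Implement | Atlas   | NULL     
Refactor  | Orion   | NULL     
Research  | Atlas   | NULL     
Optimize  | NULL    | Implement


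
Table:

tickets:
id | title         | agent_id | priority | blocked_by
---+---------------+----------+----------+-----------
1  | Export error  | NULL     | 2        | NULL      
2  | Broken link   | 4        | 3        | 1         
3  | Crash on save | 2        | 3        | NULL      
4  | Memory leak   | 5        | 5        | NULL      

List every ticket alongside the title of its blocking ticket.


This is a self-join: tickets is joined to a second copy of itself, matching each row's blocked_by to another row's id. Use LEFT JOIN so rows with blocked_by=NULL are kept.
  - ticket 1 (Export error): blocked_by=NULL -> NULL
  - ticket 2 (Broken link): blocked_by=1 -> Export error
  - ticket 3 (Crash on save): blocked_by=NULL -> NULL
  - ticket 4 (Memory leak): blocked_by=NULL -> NULL

SQL:
SELECT a.title AS item, b.title AS blocked_by
FROM tickets a
LEFT JOIN tickets b ON a.blocked_by = b.id

Result:
item          | blocked_by  
--------------+-------------
Export error  | NULL        
Broken link   | Export error
Crash on save | NULL        
Memory leak   | NULL        


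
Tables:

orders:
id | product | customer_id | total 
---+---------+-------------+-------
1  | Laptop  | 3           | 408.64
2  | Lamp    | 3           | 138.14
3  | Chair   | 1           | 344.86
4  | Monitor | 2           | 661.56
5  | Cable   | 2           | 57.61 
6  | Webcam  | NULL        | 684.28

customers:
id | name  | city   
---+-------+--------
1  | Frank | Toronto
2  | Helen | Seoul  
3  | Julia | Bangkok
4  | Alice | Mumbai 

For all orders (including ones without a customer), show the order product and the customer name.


LEFT JOIN keeps every row from orders (the left table); where customer_id has no match in customers, the customer columns become NULL. Walk through each order:
  - order 1 (Laptop): customer_id=3 -> matches Julia
  - order 2 (Lamp): customer_id=3 -> matches Julia
  - order 3 (Chair): customer_id=1 -> matches Frank
  - order 4 (Monitor): customer_id=2 -> matches Helen
  - order 5 (Cable): customer_id=2 -> matches Helen
  - order 6 (Webcam): customer_id=NULL, no match -> kept with NULL
All 6 rows appear; 1 has NULL customer.

SQL:
SELECT a.product, b.name AS customer
FROM orders a
LEFT JOIN customers b ON a.customer_id = b.id

Result:
product | customer
--------+---------
Laptop  | Julia   
Lamp    | Julia   
Chair   | Frank   
Monitor | Helen   
Cable   | Helen   
Webcam  | NULL    


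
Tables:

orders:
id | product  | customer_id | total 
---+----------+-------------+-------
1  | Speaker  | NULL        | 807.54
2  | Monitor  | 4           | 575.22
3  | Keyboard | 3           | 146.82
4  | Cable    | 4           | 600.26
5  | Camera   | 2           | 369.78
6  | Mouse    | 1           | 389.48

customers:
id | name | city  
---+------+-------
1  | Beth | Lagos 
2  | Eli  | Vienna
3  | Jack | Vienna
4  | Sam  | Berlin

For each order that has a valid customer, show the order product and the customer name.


INNER JOIN keeps only orders rows whose customer_id matches an id in customers. Walk through each order:
  - order 1 (Speaker): customer_id=NULL, no match -> dropped
  - order 2 (Monitor): customer_id=4 -> matches Sam
  - order 3 (Keyboard): customer_id=3 -> matches Jack
  - order 4 (Cable): customer_id=4 -> matches Sam
  - order 5 (Camera): customer_id=2 -> matches Eli
  - order 6 (Mouse): customer_id=1 -> matches Beth
So 1 of 6 rows is dropped.

SQL:
SELECT a.product, b.name AS customer
FROM orders a
INNER JOIN customers b ON a.customer_id = b.id

Result:
product  | customer
---------+---------
Monitor  | Sam     
Keyboard | Jack    
Cable    | Sam     
Camera   | Eli     
Mouse    | Beth    


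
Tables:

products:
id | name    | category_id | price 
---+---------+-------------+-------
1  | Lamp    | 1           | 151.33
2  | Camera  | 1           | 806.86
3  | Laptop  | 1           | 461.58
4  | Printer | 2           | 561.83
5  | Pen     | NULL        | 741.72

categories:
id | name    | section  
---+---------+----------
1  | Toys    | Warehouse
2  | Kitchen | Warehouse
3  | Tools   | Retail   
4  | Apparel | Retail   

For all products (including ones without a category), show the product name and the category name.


LEFT JOIN keeps every row from products (the left table); where category_id has no match in categories, the category columns become NULL. Walk through each product:
  - product 1 (Lamp): category_id=1 -> matches Toys
  - product 2 (Camera): category_id=1 -> matches Toys
  - product 3 (Laptop): category_id=1 -> matches Toys
  - product 4 (Printer): category_id=2 -> matches Kitchen
  - product 5 (Pen): category_id=NULL, no match -> kept with NULL
All 5 rows appear; 1 has NULL category.

SQL:
SELECT a.name, b.name AS category
FROM products a
LEFT JOIN categories b ON a.category_id = b.id

Result:
name    | category
--------+---------
Lamp    | Toys    
Camera  | Toys    
Laptop  | Toys    
Printer | Kitchen 
Pen     | NULL    


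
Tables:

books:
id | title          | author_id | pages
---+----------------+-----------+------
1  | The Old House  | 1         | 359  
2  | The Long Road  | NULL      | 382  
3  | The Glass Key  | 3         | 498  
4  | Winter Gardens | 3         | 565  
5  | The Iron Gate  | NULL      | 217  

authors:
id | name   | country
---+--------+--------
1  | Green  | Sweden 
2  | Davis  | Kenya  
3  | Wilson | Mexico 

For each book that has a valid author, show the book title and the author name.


INNER JOIN keeps only books rows whose author_id matches an id in authors. Walk through each book:
  - book 1 (The Old House): author_id=1 -> matches Green
  - book 2 (The Long Road): author_id=NULL, no match -> dropped
  - book 3 (The Glass Key): author_id=3 -> matches Wilson
  - book 4 (Winter Gardens): author_id=3 -> matches Wilson
  - book 5 (The Iron Gate): author_id=NULL, no match -> dropped
So 2 of 5 rows are dropped.

SQL:
SELECT a.title, b.name AS author
FROM books a
INNER JOIN authors b ON a.author_id = b.id

Result:
title          | author
---------------+-------
The Old House  | Green 
The Glass Key  | Wilson
Winter Gardens | Wilson


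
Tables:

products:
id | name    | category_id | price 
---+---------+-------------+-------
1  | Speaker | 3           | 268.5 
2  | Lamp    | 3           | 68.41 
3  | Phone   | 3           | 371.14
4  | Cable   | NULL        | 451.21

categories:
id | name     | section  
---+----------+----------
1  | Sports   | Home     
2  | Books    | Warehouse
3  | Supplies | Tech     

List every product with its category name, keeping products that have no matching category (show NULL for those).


LEFT JOIN keeps every row from products (the left table); where category_id has no match in categories, the category columns become NULL. Walk through each product:
  - product 1 (Speaker): category_id=3 -> matches Supplies
  - product 2 (Lamp): category_id=3 -> matches Supplies
  - product 3 (Phone): category_id=3 -> matches Supplies
  - product 4 (Cable): category_id=NULL, no match -> kept with NULL
All 4 rows appear; 1 has NULL category.

SQL:
SELECT a.name, b.name AS category
FROM products a
LEFT JOIN categories b ON a.category_id = b.id

Result:
name    | category
--------+---------
Speaker | Supplies
Lamp    | Supplies
Phone   | Supplies
Cable   | NULL    


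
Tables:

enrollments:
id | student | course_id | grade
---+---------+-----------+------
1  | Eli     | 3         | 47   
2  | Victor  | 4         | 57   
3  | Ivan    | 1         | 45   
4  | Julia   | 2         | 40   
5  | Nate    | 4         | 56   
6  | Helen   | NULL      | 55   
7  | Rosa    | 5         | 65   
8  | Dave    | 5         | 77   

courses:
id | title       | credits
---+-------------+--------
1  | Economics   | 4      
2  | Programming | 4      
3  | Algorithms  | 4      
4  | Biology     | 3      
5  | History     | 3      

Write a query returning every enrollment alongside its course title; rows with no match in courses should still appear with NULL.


LEFT JOIN keeps every row from enrollments (the left table); where course_id has no match in courses, the course columns become NULL. Walk through each enrollment:
  - enrollment 1 (Eli): course_id=3 -> matches Algorithms
  - enrollment 2 (Victor): course_id=4 -> matches Biology
  - enrollment 3 (Ivan): course_id=1 -> matches Economics
  - enrollment 4 (Julia): course_id=2 -> matches Programming
  - enrollment 5 (Nate): course_id=4 -> matches Biology
  - enrollment 6 (Helen): course_id=NULL, no match -> kept with NULL
  - enrollment 7 (Rosa): course_id=5 -> matches History
  - enrollment 8 (Dave): course_id=5 -> matches History
All 8 rows appear; 1 has NULL course.

SQL:
SELECT a.student, b.title AS course
FROM enrollments a
LEFT JOIN courses b ON a.course_id = b.id

Result:
student | course     
--------+------------
Eli     | Algorithms 
Victor  | Biology    
Ivan    | Economics  
Julia   | Programming
Nate    | Biology    
Helen   | NULL       
Rosa    | History    
Dave    | History    
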